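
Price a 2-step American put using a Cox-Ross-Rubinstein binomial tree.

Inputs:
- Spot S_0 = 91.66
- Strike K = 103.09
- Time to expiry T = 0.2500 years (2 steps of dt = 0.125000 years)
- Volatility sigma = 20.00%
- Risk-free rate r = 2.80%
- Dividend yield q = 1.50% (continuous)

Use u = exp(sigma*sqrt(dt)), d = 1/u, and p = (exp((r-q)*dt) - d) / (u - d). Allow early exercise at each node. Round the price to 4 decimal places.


dt = T/N = 0.125000
u = exp(sigma*sqrt(dt)) = 1.073271; d = 1/u = 0.931731
p = (exp((r-q)*dt) - d) / (u - d) = 0.493820
Discount per step: exp(-r*dt) = 0.996506
Stock lattice S(k, i) with i counting down-moves:
  k=0: S(0,0) = 91.6600
  k=1: S(1,0) = 98.3760; S(1,1) = 85.4025
  k=2: S(2,0) = 105.5841; S(2,1) = 91.6600; S(2,2) = 79.5722
Terminal payoffs V(N, i) = max(K - S_T, 0):
  V(2,0) = 0.000000; V(2,1) = 11.430000; V(2,2) = 23.517805
Backward induction: V(k, i) = exp(-r*dt) * [p * V(k+1, i) + (1-p) * V(k+1, i+1)]; then take max(V_cont, immediate exercise) for American.
  V(1,0) = exp(-r*dt) * [p*0.000000 + (1-p)*11.430000] = 5.765424; exercise = 4.714011; V(1,0) = max -> 5.765424
  V(1,1) = exp(-r*dt) * [p*11.430000 + (1-p)*23.517805] = 17.487293; exercise = 17.687498; V(1,1) = max -> 17.687498
  V(0,0) = exp(-r*dt) * [p*5.765424 + (1-p)*17.687498] = 11.758912; exercise = 11.430000; V(0,0) = max -> 11.758912

Answer: Price = V(0,0) = 11.7589


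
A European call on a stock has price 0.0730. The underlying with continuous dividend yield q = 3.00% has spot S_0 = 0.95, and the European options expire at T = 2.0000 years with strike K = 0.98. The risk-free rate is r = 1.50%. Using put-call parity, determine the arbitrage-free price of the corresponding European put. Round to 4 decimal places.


Answer: Put price = 0.1294

Derivation:
Put-call parity: C - P = S_0 * exp(-qT) - K * exp(-rT).
S_0 * exp(-qT) = 0.9500 * 0.94176453 = 0.89467631
K * exp(-rT) = 0.9800 * 0.97044553 = 0.95103662
P = C - S*exp(-qT) + K*exp(-rT)
P = 0.0730 - 0.89467631 + 0.95103662 = 0.1294


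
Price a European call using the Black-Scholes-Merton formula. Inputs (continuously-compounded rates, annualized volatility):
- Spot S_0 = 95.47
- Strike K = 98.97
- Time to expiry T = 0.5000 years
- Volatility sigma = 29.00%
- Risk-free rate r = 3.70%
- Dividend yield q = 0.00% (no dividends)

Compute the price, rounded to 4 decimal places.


Answer: Price = 7.0509

Derivation:
d1 = (ln(S/K) + (r - q + 0.5*sigma^2) * T) / (sigma * sqrt(T)) = 0.01716703
d2 = d1 - sigma * sqrt(T) = -0.18789393
exp(-rT) = 0.98167007; exp(-qT) = 1.00000000
C = S_0 * exp(-qT) * N(d1) - K * exp(-rT) * N(d2)
N(d1) = 0.50684832; N(d2) = 0.42547990
C = 95.4700 * 1.00000000 * 0.50684832 - 98.9700 * 0.98167007 * 0.42547990 = 7.0509


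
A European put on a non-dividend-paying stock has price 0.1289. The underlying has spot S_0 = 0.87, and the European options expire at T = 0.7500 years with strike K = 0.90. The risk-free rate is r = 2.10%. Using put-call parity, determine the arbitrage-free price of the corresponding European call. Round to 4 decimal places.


Put-call parity: C - P = S_0 * exp(-qT) - K * exp(-rT).
S_0 * exp(-qT) = 0.8700 * 1.00000000 = 0.87000000
K * exp(-rT) = 0.9000 * 0.98437338 = 0.88593604
C = P + S*exp(-qT) - K*exp(-rT)
C = 0.1289 + 0.87000000 - 0.88593604 = 0.1130

Answer: Call price = 0.1130


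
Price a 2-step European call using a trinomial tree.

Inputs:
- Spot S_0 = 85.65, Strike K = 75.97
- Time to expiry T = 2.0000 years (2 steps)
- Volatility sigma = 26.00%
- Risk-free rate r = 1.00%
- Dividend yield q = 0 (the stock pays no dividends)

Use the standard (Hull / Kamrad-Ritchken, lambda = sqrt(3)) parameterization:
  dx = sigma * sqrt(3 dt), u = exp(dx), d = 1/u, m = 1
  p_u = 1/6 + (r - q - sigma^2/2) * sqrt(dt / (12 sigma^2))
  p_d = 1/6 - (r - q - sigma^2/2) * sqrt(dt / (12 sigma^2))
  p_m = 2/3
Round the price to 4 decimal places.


Answer: Price = V(0,0) = 18.0344

Derivation:
dt = T/N = 1.000000; dx = sigma*sqrt(3*dt) = 0.450333
u = exp(dx) = 1.568835; d = 1/u = 0.637416
p_u = 0.140242, p_m = 0.666667, p_d = 0.193092
Discount per step: exp(-r*dt) = 0.990050
Stock lattice S(k, j) with j the centered position index:
  k=0: S(0,+0) = 85.6500
  k=1: S(1,-1) = 54.5947; S(1,+0) = 85.6500; S(1,+1) = 134.3707
  k=2: S(2,-2) = 34.7995; S(2,-1) = 54.5947; S(2,+0) = 85.6500; S(2,+1) = 134.3707; S(2,+2) = 210.8054
Terminal payoffs V(N, j) = max(S_T - K, 0):
  V(2,-2) = 0.000000; V(2,-1) = 0.000000; V(2,+0) = 9.680000; V(2,+1) = 58.400705; V(2,+2) = 134.835445
Backward induction: V(k, j) = exp(-r*dt) * [p_u * V(k+1, j+1) + p_m * V(k+1, j) + p_d * V(k+1, j-1)]
  V(1,-1) = exp(-r*dt) * [p_u*9.680000 + p_m*0.000000 + p_d*0.000000] = 1.344033
  V(1,+0) = exp(-r*dt) * [p_u*58.400705 + p_m*9.680000 + p_d*0.000000] = 14.497847
  V(1,+1) = exp(-r*dt) * [p_u*134.835445 + p_m*58.400705 + p_d*9.680000] = 59.118344
  V(0,+0) = exp(-r*dt) * [p_u*59.118344 + p_m*14.497847 + p_d*1.344033] = 18.034367


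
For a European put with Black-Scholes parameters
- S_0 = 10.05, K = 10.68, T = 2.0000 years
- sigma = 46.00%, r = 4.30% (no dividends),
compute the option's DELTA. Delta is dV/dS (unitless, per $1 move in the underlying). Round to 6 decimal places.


Answer: Delta = -0.357927

Derivation:
d1 = 0.3640059675; d2 = -0.2865322712
phi(d1) = 0.3733687636; exp(-qT) = 1.0000000000; exp(-rT) = 0.9175942312
N(-d1) = 0.3579267766
Delta = -exp(-qT) * N(-d1) = -1.0000000000 * 0.3579267766 = -0.357927


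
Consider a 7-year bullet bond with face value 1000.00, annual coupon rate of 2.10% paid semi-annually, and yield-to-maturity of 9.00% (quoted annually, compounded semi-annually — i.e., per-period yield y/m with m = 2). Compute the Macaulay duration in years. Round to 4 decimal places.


Answer: Macaulay duration = 6.4021 years

Derivation:
Coupon per period c = face * coupon_rate / m = 10.500000
Periods per year m = 2; per-period yield y/m = 0.045000
Number of cashflows N = 14
Cashflows (t years, CF_t, discount factor 1/(1+y/m)^(m*t), PV):
  t = 0.5000: CF_t = 10.500000, DF = 0.956938, PV = 10.047847
  t = 1.0000: CF_t = 10.500000, DF = 0.915730, PV = 9.615164
  t = 1.5000: CF_t = 10.500000, DF = 0.876297, PV = 9.201114
  t = 2.0000: CF_t = 10.500000, DF = 0.838561, PV = 8.804894
  t = 2.5000: CF_t = 10.500000, DF = 0.802451, PV = 8.425736
  t = 3.0000: CF_t = 10.500000, DF = 0.767896, PV = 8.062905
  t = 3.5000: CF_t = 10.500000, DF = 0.734828, PV = 7.715699
  t = 4.0000: CF_t = 10.500000, DF = 0.703185, PV = 7.383444
  t = 4.5000: CF_t = 10.500000, DF = 0.672904, PV = 7.065496
  t = 5.0000: CF_t = 10.500000, DF = 0.643928, PV = 6.761241
  t = 5.5000: CF_t = 10.500000, DF = 0.616199, PV = 6.470087
  t = 6.0000: CF_t = 10.500000, DF = 0.589664, PV = 6.191471
  t = 6.5000: CF_t = 10.500000, DF = 0.564272, PV = 5.924852
  t = 7.0000: CF_t = 1010.500000, DF = 0.539973, PV = 545.642577
Price P = sum_t PV_t = 647.312528
Macaulay numerator sum_t t * PV_t:
  t * PV_t at t = 0.5000: 5.023923
  t * PV_t at t = 1.0000: 9.615164
  t * PV_t at t = 1.5000: 13.801672
  t * PV_t at t = 2.0000: 17.609788
  t * PV_t at t = 2.5000: 21.064340
  t * PV_t at t = 3.0000: 24.188716
  t * PV_t at t = 3.5000: 27.004946
  t * PV_t at t = 4.0000: 29.533775
  t * PV_t at t = 4.5000: 31.794734
  t * PV_t at t = 5.0000: 33.806203
  t * PV_t at t = 5.5000: 35.585477
  t * PV_t at t = 6.0000: 37.148823
  t * PV_t at t = 6.5000: 38.511539
  t * PV_t at t = 7.0000: 3819.498041
Macaulay duration D = (sum_t t * PV_t) / P = 4144.187143 / 647.312528 = 6.402143


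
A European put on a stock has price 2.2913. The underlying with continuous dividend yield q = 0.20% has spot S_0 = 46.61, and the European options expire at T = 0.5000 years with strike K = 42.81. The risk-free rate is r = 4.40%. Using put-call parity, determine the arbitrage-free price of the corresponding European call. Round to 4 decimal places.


Put-call parity: C - P = S_0 * exp(-qT) - K * exp(-rT).
S_0 * exp(-qT) = 46.6100 * 0.99900050 = 46.56341330
K * exp(-rT) = 42.8100 * 0.97824024 = 41.87846446
C = P + S*exp(-qT) - K*exp(-rT)
C = 2.2913 + 46.56341330 - 41.87846446 = 6.9762

Answer: Call price = 6.9762


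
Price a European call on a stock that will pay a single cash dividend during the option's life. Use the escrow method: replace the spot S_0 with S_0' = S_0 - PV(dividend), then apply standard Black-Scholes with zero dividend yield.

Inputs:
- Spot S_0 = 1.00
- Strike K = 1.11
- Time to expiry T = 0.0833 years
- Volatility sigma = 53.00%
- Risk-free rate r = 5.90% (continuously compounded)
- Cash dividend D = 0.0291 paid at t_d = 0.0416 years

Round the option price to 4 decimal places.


PV(D) = D * exp(-r * t_d) = 0.0291 * 0.99754861 = 0.02902866
S_0' = S_0 - PV(D) = 1.0000 - 0.02902866 = 0.97097134
d1 = (ln(S_0'/K) + (r + sigma^2/2)*T) / (sigma*sqrt(T)) = -0.76620444
d2 = d1 - sigma*sqrt(T) = -0.91917166
exp(-rT) = 0.99509736
N(d1) = 0.22177733; N(d2) = 0.17900290
C = S_0' * N(d1) - K * exp(-rT) * N(d2) = 0.97097134 * 0.22177733 - 1.1100 * 0.99509736 * 0.17900290 = 0.0176

Answer: Price = 0.0176


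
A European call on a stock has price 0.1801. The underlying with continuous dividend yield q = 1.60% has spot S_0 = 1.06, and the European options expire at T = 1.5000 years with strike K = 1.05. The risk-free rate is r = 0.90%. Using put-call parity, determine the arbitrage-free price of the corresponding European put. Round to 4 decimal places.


Put-call parity: C - P = S_0 * exp(-qT) - K * exp(-rT).
S_0 * exp(-qT) = 1.0600 * 0.97628571 = 1.03486285
K * exp(-rT) = 1.0500 * 0.98659072 = 1.03592025
P = C - S*exp(-qT) + K*exp(-rT)
P = 0.1801 - 1.03486285 + 1.03592025 = 0.1812

Answer: Put price = 0.1812


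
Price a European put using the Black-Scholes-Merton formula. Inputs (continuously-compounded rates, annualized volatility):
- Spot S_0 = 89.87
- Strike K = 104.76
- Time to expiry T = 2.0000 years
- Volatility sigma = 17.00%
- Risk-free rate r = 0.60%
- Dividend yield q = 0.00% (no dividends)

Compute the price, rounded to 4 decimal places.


d1 = (ln(S/K) + (r - q + 0.5*sigma^2) * T) / (sigma * sqrt(T)) = -0.46755497
d2 = d1 - sigma * sqrt(T) = -0.70797127
exp(-rT) = 0.98807171; exp(-qT) = 1.00000000
P = K * exp(-rT) * N(-d2) - S_0 * exp(-qT) * N(-d1)
N(-d1) = 0.67994856; N(-d2) = 0.76051845
P = 104.7600 * 0.98807171 * 0.76051845 - 89.8700 * 1.00000000 * 0.67994856 = 17.6146

Answer: Price = 17.6146


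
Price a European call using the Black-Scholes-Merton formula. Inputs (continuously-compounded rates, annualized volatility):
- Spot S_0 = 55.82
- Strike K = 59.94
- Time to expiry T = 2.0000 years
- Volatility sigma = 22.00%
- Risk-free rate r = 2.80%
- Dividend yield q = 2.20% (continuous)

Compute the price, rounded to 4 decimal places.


Answer: Price = 5.2976

Derivation:
d1 = (ln(S/K) + (r - q + 0.5*sigma^2) * T) / (sigma * sqrt(T)) = -0.03475055
d2 = d1 - sigma * sqrt(T) = -0.34587753
exp(-rT) = 0.94553914; exp(-qT) = 0.95695396
C = S_0 * exp(-qT) * N(d1) - K * exp(-rT) * N(d2)
N(d1) = 0.48613933; N(d2) = 0.36471738
C = 55.8200 * 0.95695396 * 0.48613933 - 59.9400 * 0.94553914 * 0.36471738 = 5.2976


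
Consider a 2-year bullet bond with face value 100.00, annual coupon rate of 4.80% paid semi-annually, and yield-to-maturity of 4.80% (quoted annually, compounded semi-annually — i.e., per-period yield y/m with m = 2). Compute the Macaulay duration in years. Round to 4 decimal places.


Answer: Macaulay duration = 1.9308 years

Derivation:
Coupon per period c = face * coupon_rate / m = 2.400000
Periods per year m = 2; per-period yield y/m = 0.024000
Number of cashflows N = 4
Cashflows (t years, CF_t, discount factor 1/(1+y/m)^(m*t), PV):
  t = 0.5000: CF_t = 2.400000, DF = 0.976562, PV = 2.343750
  t = 1.0000: CF_t = 2.400000, DF = 0.953674, PV = 2.288818
  t = 1.5000: CF_t = 2.400000, DF = 0.931323, PV = 2.235174
  t = 2.0000: CF_t = 102.400000, DF = 0.909495, PV = 93.132257
Price P = sum_t PV_t = 100.000000
Macaulay numerator sum_t t * PV_t:
  t * PV_t at t = 0.5000: 1.171875
  t * PV_t at t = 1.0000: 2.288818
  t * PV_t at t = 1.5000: 3.352761
  t * PV_t at t = 2.0000: 186.264515
Macaulay duration D = (sum_t t * PV_t) / P = 193.077970 / 100.000000 = 1.930780


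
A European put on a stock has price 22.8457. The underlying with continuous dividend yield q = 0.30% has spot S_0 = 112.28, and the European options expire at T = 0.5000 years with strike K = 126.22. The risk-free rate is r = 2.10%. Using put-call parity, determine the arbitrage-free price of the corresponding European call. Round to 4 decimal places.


Put-call parity: C - P = S_0 * exp(-qT) - K * exp(-rT).
S_0 * exp(-qT) = 112.2800 * 0.99850112 = 112.11170625
K * exp(-rT) = 126.2200 * 0.98955493 = 124.90162359
C = P + S*exp(-qT) - K*exp(-rT)
C = 22.8457 + 112.11170625 - 124.90162359 = 10.0558

Answer: Call price = 10.0558


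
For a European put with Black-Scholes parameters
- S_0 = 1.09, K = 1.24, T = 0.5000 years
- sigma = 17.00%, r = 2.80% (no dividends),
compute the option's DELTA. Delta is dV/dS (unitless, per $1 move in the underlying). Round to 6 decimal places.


Answer: Delta = -0.814878

Derivation:
d1 = -0.8960181224; d2 = -1.0162262752
phi(d1) = 0.2670384106; exp(-qT) = 1.0000000000; exp(-rT) = 0.9860975443
N(-d1) = 0.8148784578
Delta = -exp(-qT) * N(-d1) = -1.0000000000 * 0.8148784578 = -0.814878


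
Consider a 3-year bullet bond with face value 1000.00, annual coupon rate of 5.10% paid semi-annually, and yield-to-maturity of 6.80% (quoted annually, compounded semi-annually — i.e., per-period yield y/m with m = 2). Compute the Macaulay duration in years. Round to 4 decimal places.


Answer: Macaulay duration = 2.8145 years

Derivation:
Coupon per period c = face * coupon_rate / m = 25.500000
Periods per year m = 2; per-period yield y/m = 0.034000
Number of cashflows N = 6
Cashflows (t years, CF_t, discount factor 1/(1+y/m)^(m*t), PV):
  t = 0.5000: CF_t = 25.500000, DF = 0.967118, PV = 24.661509
  t = 1.0000: CF_t = 25.500000, DF = 0.935317, PV = 23.850589
  t = 1.5000: CF_t = 25.500000, DF = 0.904562, PV = 23.066333
  t = 2.0000: CF_t = 25.500000, DF = 0.874818, PV = 22.307866
  t = 2.5000: CF_t = 25.500000, DF = 0.846052, PV = 21.574338
  t = 3.0000: CF_t = 1025.500000, DF = 0.818233, PV = 839.097510
Price P = sum_t PV_t = 954.558145
Macaulay numerator sum_t t * PV_t:
  t * PV_t at t = 0.5000: 12.330754
  t * PV_t at t = 1.0000: 23.850589
  t * PV_t at t = 1.5000: 34.599500
  t * PV_t at t = 2.0000: 44.615732
  t * PV_t at t = 2.5000: 53.935846
  t * PV_t at t = 3.0000: 2517.292529
Macaulay duration D = (sum_t t * PV_t) / P = 2686.624950 / 954.558145 = 2.814522


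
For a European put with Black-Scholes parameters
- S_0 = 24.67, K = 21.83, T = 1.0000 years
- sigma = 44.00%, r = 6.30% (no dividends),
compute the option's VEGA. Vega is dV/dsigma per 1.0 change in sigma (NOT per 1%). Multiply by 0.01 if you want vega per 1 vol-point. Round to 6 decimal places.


d1 = 0.6411426363; d2 = 0.2011426363
phi(d1) = 0.3248244250; exp(-qT) = 1.0000000000; exp(-rT) = 0.9389434737
Vega = S * exp(-qT) * phi(d1) * sqrt(T) = 24.6700 * 1.0000000000 * 0.3248244250 * 1.0000000000 = 8.013419

Answer: Vega = 8.013419


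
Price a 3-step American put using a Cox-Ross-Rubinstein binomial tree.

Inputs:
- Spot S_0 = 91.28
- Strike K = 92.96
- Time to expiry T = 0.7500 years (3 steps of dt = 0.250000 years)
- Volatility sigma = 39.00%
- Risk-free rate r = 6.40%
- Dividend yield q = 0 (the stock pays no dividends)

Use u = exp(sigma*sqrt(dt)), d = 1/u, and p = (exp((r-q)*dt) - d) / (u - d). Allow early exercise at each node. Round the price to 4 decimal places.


Answer: Price = V(0,0) = 12.0889

Derivation:
dt = T/N = 0.250000
u = exp(sigma*sqrt(dt)) = 1.215311; d = 1/u = 0.822835
p = (exp((r-q)*dt) - d) / (u - d) = 0.492499
Discount per step: exp(-r*dt) = 0.984127
Stock lattice S(k, i) with i counting down-moves:
  k=0: S(0,0) = 91.2800
  k=1: S(1,0) = 110.9336; S(1,1) = 75.1083
  k=2: S(2,0) = 134.8188; S(2,1) = 91.2800; S(2,2) = 61.8018
  k=3: S(3,0) = 163.8468; S(3,1) = 110.9336; S(3,2) = 75.1083; S(3,3) = 50.8526
Terminal payoffs V(N, i) = max(K - S_T, 0):
  V(3,0) = 0.000000; V(3,1) = 0.000000; V(3,2) = 17.851652; V(3,3) = 42.107377
Backward induction: V(k, i) = exp(-r*dt) * [p * V(k+1, i) + (1-p) * V(k+1, i+1)]; then take max(V_cont, immediate exercise) for American.
  V(2,0) = exp(-r*dt) * [p*0.000000 + (1-p)*0.000000] = 0.000000; exercise = 0.000000; V(2,0) = max -> 0.000000
  V(2,1) = exp(-r*dt) * [p*0.000000 + (1-p)*17.851652] = 8.915937; exercise = 1.680000; V(2,1) = max -> 8.915937
  V(2,2) = exp(-r*dt) * [p*17.851652 + (1-p)*42.107377] = 29.682724; exercise = 31.158248; V(2,2) = max -> 31.158248
  V(1,0) = exp(-r*dt) * [p*0.000000 + (1-p)*8.915937] = 4.453029; exercise = 0.000000; V(1,0) = max -> 4.453029
  V(1,1) = exp(-r*dt) * [p*8.915937 + (1-p)*31.158248] = 19.883251; exercise = 17.851652; V(1,1) = max -> 19.883251
  V(0,0) = exp(-r*dt) * [p*4.453029 + (1-p)*19.883251] = 12.088911; exercise = 1.680000; V(0,0) = max -> 12.088911


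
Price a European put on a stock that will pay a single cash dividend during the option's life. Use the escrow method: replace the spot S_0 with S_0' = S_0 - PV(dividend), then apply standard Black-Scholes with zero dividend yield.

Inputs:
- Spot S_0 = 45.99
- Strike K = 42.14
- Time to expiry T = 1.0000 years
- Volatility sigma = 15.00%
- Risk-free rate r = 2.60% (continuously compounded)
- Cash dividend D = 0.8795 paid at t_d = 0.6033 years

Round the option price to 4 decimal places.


Answer: Price = 1.0362

Derivation:
PV(D) = D * exp(-r * t_d) = 0.8795 * 0.98443658 = 0.86581197
S_0' = S_0 - PV(D) = 45.9900 - 0.86581197 = 45.12418803
d1 = (ln(S_0'/K) + (r + sigma^2/2)*T) / (sigma*sqrt(T)) = 0.70447343
d2 = d1 - sigma*sqrt(T) = 0.55447343
exp(-rT) = 0.97433509
N(-d1) = 0.24056900; N(-d2) = 0.28962744
P = K * exp(-rT) * N(-d2) - S_0' * N(-d1) = 42.1400 * 0.97433509 * 0.28962744 - 45.12418803 * 0.24056900 = 1.0362


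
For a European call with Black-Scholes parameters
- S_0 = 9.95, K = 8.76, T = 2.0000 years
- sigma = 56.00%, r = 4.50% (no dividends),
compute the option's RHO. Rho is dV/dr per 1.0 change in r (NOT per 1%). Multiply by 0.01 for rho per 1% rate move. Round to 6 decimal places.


d1 = 0.6704592628; d2 = -0.1215003321
phi(d1) = 0.3186390426; exp(-qT) = 1.0000000000; exp(-rT) = 0.9139311853
N(d2) = 0.4516473758
Rho = K*T*exp(-rT)*N(d2) = 8.7600 * 2.0000 * 0.9139311853 * 0.4516473758 = 7.231811

Answer: Rho = 7.231811


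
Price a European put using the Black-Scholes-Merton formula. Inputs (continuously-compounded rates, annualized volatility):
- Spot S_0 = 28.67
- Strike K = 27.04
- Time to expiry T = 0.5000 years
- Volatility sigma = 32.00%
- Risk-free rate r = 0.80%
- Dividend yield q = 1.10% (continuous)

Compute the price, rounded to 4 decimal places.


Answer: Price = 1.7854

Derivation:
d1 = (ln(S/K) + (r - q + 0.5*sigma^2) * T) / (sigma * sqrt(T)) = 0.36519426
d2 = d1 - sigma * sqrt(T) = 0.13892009
exp(-rT) = 0.99600799; exp(-qT) = 0.99451510
P = K * exp(-rT) * N(-d2) - S_0 * exp(-qT) * N(-d1)
N(-d1) = 0.35748320; N(-d2) = 0.44475665
P = 27.0400 * 0.99600799 * 0.44475665 - 28.6700 * 0.99451510 * 0.35748320 = 1.7854


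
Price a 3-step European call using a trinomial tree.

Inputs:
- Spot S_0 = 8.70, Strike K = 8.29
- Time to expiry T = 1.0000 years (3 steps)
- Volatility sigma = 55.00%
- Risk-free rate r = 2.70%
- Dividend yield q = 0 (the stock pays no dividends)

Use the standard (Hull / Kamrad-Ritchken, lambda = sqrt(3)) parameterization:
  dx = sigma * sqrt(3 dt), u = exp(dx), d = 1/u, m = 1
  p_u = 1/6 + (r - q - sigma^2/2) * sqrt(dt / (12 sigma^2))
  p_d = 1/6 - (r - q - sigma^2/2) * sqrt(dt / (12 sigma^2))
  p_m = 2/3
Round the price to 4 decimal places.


dt = T/N = 0.333333; dx = sigma*sqrt(3*dt) = 0.550000
u = exp(dx) = 1.733253; d = 1/u = 0.576950
p_u = 0.129015, p_m = 0.666667, p_d = 0.204318
Discount per step: exp(-r*dt) = 0.991040
Stock lattice S(k, j) with j the centered position index:
  k=0: S(0,+0) = 8.7000
  k=1: S(1,-1) = 5.0195; S(1,+0) = 8.7000; S(1,+1) = 15.0793
  k=2: S(2,-2) = 2.8960; S(2,-1) = 5.0195; S(2,+0) = 8.7000; S(2,+1) = 15.0793; S(2,+2) = 26.1362
  k=3: S(3,-3) = 1.6708; S(3,-2) = 2.8960; S(3,-1) = 5.0195; S(3,+0) = 8.7000; S(3,+1) = 15.0793; S(3,+2) = 26.1362; S(3,+3) = 45.3007
Terminal payoffs V(N, j) = max(S_T - K, 0):
  V(3,-3) = 0.000000; V(3,-2) = 0.000000; V(3,-1) = 0.000000; V(3,+0) = 0.410000; V(3,+1) = 6.789301; V(3,+2) = 17.846244; V(3,+3) = 37.010724
Backward induction: V(k, j) = exp(-r*dt) * [p_u * V(k+1, j+1) + p_m * V(k+1, j) + p_d * V(k+1, j-1)]
  V(2,-2) = exp(-r*dt) * [p_u*0.000000 + p_m*0.000000 + p_d*0.000000] = 0.000000
  V(2,-1) = exp(-r*dt) * [p_u*0.410000 + p_m*0.000000 + p_d*0.000000] = 0.052422
  V(2,+0) = exp(-r*dt) * [p_u*6.789301 + p_m*0.410000 + p_d*0.000000] = 1.138959
  V(2,+1) = exp(-r*dt) * [p_u*17.846244 + p_m*6.789301 + p_d*0.410000] = 6.850475
  V(2,+2) = exp(-r*dt) * [p_u*37.010724 + p_m*17.846244 + p_d*6.789301] = 17.897811
  V(1,-1) = exp(-r*dt) * [p_u*1.138959 + p_m*0.052422 + p_d*0.000000] = 0.180262
  V(1,+0) = exp(-r*dt) * [p_u*6.850475 + p_m*1.138959 + p_d*0.052422] = 1.639014
  V(1,+1) = exp(-r*dt) * [p_u*17.897811 + p_m*6.850475 + p_d*1.138959] = 7.045090
  V(0,+0) = exp(-r*dt) * [p_u*7.045090 + p_m*1.639014 + p_d*0.180262] = 2.020167

Answer: Price = V(0,0) = 2.0202


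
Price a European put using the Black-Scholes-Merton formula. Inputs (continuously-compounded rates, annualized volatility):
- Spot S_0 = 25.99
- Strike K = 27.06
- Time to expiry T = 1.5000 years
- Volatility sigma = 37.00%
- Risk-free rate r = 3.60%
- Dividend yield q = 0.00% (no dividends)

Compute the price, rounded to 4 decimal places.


Answer: Price = 4.4529

Derivation:
d1 = (ln(S/K) + (r - q + 0.5*sigma^2) * T) / (sigma * sqrt(T)) = 0.25671144
d2 = d1 - sigma * sqrt(T) = -0.19644417
exp(-rT) = 0.94743211; exp(-qT) = 1.00000000
P = K * exp(-rT) * N(-d2) - S_0 * exp(-qT) * N(-d1)
N(-d1) = 0.39870077; N(-d2) = 0.57786873
P = 27.0600 * 0.94743211 * 0.57786873 - 25.9900 * 1.00000000 * 0.39870077 = 4.4529


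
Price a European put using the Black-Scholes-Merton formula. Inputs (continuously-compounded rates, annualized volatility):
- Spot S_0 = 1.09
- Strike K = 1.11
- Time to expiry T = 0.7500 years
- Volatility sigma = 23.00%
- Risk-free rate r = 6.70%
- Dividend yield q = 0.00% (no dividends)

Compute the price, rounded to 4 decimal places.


d1 = (ln(S/K) + (r - q + 0.5*sigma^2) * T) / (sigma * sqrt(T)) = 0.26058670
d2 = d1 - sigma * sqrt(T) = 0.06140085
exp(-rT) = 0.95099165; exp(-qT) = 1.00000000
P = K * exp(-rT) * N(-d2) - S_0 * exp(-qT) * N(-d1)
N(-d1) = 0.39720562; N(-d2) = 0.47551999
P = 1.1100 * 0.95099165 * 0.47551999 - 1.0900 * 1.00000000 * 0.39720562 = 0.0690

Answer: Price = 0.0690


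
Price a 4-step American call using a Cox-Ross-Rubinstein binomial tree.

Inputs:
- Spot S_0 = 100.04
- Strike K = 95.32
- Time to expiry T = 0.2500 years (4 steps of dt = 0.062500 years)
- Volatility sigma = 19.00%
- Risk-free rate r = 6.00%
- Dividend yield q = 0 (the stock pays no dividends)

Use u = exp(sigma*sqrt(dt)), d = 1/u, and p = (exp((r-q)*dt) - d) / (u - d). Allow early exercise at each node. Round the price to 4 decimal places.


dt = T/N = 0.062500
u = exp(sigma*sqrt(dt)) = 1.048646; d = 1/u = 0.953610
p = (exp((r-q)*dt) - d) / (u - d) = 0.527660
Discount per step: exp(-r*dt) = 0.996257
Stock lattice S(k, i) with i counting down-moves:
  k=0: S(0,0) = 100.0400
  k=1: S(1,0) = 104.9066; S(1,1) = 95.3992
  k=2: S(2,0) = 110.0099; S(2,1) = 100.0400; S(2,2) = 90.9737
  k=3: S(3,0) = 115.3614; S(3,1) = 104.9066; S(3,2) = 95.3992; S(3,3) = 86.7534
  k=4: S(4,0) = 120.9733; S(4,1) = 110.0099; S(4,2) = 100.0400; S(4,3) = 90.9737; S(4,4) = 82.7290
Terminal payoffs V(N, i) = max(S_T - K, 0):
  V(4,0) = 25.653330; V(4,1) = 14.689872; V(4,2) = 4.720000; V(4,3) = 0.000000; V(4,4) = 0.000000
Backward induction: V(k, i) = exp(-r*dt) * [p * V(k+1, i) + (1-p) * V(k+1, i+1)]; then take max(V_cont, immediate exercise) for American.
  V(3,0) = exp(-r*dt) * [p*25.653330 + (1-p)*14.689872] = 20.398215; exercise = 20.041434; V(3,0) = max -> 20.398215
  V(3,1) = exp(-r*dt) * [p*14.689872 + (1-p)*4.720000] = 9.943347; exercise = 9.586566; V(3,1) = max -> 9.943347
  V(3,2) = exp(-r*dt) * [p*4.720000 + (1-p)*0.000000] = 2.481234; exercise = 0.079192; V(3,2) = max -> 2.481234
  V(3,3) = exp(-r*dt) * [p*0.000000 + (1-p)*0.000000] = 0.000000; exercise = 0.000000; V(3,3) = max -> 0.000000
  V(2,0) = exp(-r*dt) * [p*20.398215 + (1-p)*9.943347] = 15.402098; exercise = 14.689872; V(2,0) = max -> 15.402098
  V(2,1) = exp(-r*dt) * [p*9.943347 + (1-p)*2.481234] = 6.394668; exercise = 4.720000; V(2,1) = max -> 6.394668
  V(2,2) = exp(-r*dt) * [p*2.481234 + (1-p)*0.000000] = 1.304348; exercise = 0.000000; V(2,2) = max -> 1.304348
  V(1,0) = exp(-r*dt) * [p*15.402098 + (1-p)*6.394668] = 11.105805; exercise = 9.586566; V(1,0) = max -> 11.105805
  V(1,1) = exp(-r*dt) * [p*6.394668 + (1-p)*1.304348] = 3.975371; exercise = 0.079192; V(1,1) = max -> 3.975371
  V(0,0) = exp(-r*dt) * [p*11.105805 + (1-p)*3.975371] = 7.708855; exercise = 4.720000; V(0,0) = max -> 7.708855

Answer: Price = V(0,0) = 7.7089


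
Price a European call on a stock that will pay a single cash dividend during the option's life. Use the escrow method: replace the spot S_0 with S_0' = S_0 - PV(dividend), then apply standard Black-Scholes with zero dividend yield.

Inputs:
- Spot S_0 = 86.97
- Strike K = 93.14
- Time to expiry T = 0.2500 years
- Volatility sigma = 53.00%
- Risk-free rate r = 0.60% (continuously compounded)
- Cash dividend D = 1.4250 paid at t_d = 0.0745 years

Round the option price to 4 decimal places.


Answer: Price = 6.1439

Derivation:
PV(D) = D * exp(-r * t_d) = 1.4250 * 0.99955310 = 1.42436317
S_0' = S_0 - PV(D) = 86.9700 - 1.42436317 = 85.54563683
d1 = (ln(S_0'/K) + (r + sigma^2/2)*T) / (sigma*sqrt(T)) = -0.18279713
d2 = d1 - sigma*sqrt(T) = -0.44779713
exp(-rT) = 0.99850112
N(d1) = 0.42747860; N(d2) = 0.32714981
C = S_0' * N(d1) - K * exp(-rT) * N(d2) = 85.54563683 * 0.42747860 - 93.1400 * 0.99850112 * 0.32714981 = 6.1439


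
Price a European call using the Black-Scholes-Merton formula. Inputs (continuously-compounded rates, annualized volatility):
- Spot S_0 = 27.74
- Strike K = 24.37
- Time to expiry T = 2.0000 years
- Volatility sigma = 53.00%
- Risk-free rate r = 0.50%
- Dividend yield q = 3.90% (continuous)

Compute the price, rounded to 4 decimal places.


d1 = (ln(S/K) + (r - q + 0.5*sigma^2) * T) / (sigma * sqrt(T)) = 0.45684775
d2 = d1 - sigma * sqrt(T) = -0.29268544
exp(-rT) = 0.99004983; exp(-qT) = 0.92496443
C = S_0 * exp(-qT) * N(d1) - K * exp(-rT) * N(d2)
N(d1) = 0.67610976; N(d2) = 0.38488130
C = 27.7400 * 0.92496443 * 0.67610976 - 24.3700 * 0.99004983 * 0.38488130 = 8.0617

Answer: Price = 8.0617


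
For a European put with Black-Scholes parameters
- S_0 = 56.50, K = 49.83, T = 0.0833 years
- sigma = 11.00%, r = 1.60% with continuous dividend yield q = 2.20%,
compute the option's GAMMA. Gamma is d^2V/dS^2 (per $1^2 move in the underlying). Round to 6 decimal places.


d1 = 3.9570345806; d2 = 3.9252866673
phi(d1) = 0.0001587786; exp(-qT) = 0.9981690782; exp(-rT) = 0.9986680878
Gamma = exp(-qT) * phi(d1) / (S * sigma * sqrt(T)) = 0.9981690782 * 0.0001587786 / (56.5000 * 0.1100 * 0.2886173938) = 0.000088

Answer: Gamma = 0.000088


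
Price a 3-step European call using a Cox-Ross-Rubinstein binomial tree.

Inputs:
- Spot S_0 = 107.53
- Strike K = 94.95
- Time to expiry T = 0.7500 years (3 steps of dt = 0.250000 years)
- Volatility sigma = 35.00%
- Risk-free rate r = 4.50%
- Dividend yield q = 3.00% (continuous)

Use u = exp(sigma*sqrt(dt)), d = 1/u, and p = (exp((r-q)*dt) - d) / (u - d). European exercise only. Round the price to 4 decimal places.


Answer: Price = V(0,0) = 19.7276

Derivation:
dt = T/N = 0.250000
u = exp(sigma*sqrt(dt)) = 1.191246; d = 1/u = 0.839457
p = (exp((r-q)*dt) - d) / (u - d) = 0.467041
Discount per step: exp(-r*dt) = 0.988813
Stock lattice S(k, i) with i counting down-moves:
  k=0: S(0,0) = 107.5300
  k=1: S(1,0) = 128.0947; S(1,1) = 90.2668
  k=2: S(2,0) = 152.5923; S(2,1) = 107.5300; S(2,2) = 75.7751
  k=3: S(3,0) = 181.7750; S(3,1) = 128.0947; S(3,2) = 90.2668; S(3,3) = 63.6099
Terminal payoffs V(N, i) = max(S_T - K, 0):
  V(3,0) = 86.825040; V(3,1) = 33.144706; V(3,2) = 0.000000; V(3,3) = 0.000000
Backward induction: V(k, i) = exp(-r*dt) * [p * V(k+1, i) + (1-p) * V(k+1, i+1)].
  V(2,0) = exp(-r*dt) * [p*86.825040 + (1-p)*33.144706] = 57.564373
  V(2,1) = exp(-r*dt) * [p*33.144706 + (1-p)*0.000000] = 15.306767
  V(2,2) = exp(-r*dt) * [p*0.000000 + (1-p)*0.000000] = 0.000000
  V(1,0) = exp(-r*dt) * [p*57.564373 + (1-p)*15.306767] = 34.650784
  V(1,1) = exp(-r*dt) * [p*15.306767 + (1-p)*0.000000] = 7.068915
  V(0,0) = exp(-r*dt) * [p*34.650784 + (1-p)*7.068915] = 19.727594


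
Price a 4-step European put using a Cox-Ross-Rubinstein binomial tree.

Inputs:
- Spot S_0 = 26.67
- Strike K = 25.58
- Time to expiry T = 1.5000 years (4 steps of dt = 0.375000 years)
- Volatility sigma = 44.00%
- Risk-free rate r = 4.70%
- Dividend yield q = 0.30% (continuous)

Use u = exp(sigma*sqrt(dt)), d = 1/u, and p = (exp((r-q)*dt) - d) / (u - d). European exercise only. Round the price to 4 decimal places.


Answer: Price = V(0,0) = 3.9469

Derivation:
dt = T/N = 0.375000
u = exp(sigma*sqrt(dt)) = 1.309236; d = 1/u = 0.763804
p = (exp((r-q)*dt) - d) / (u - d) = 0.463546
Discount per step: exp(-r*dt) = 0.982529
Stock lattice S(k, i) with i counting down-moves:
  k=0: S(0,0) = 26.6700
  k=1: S(1,0) = 34.9173; S(1,1) = 20.3707
  k=2: S(2,0) = 45.7150; S(2,1) = 26.6700; S(2,2) = 15.5592
  k=3: S(3,0) = 59.8518; S(3,1) = 34.9173; S(3,2) = 20.3707; S(3,3) = 11.8842
  k=4: S(4,0) = 78.3601; S(4,1) = 45.7150; S(4,2) = 26.6700; S(4,3) = 15.5592; S(4,4) = 9.0772
Terminal payoffs V(N, i) = max(K - S_T, 0):
  V(4,0) = 0.000000; V(4,1) = 0.000000; V(4,2) = 0.000000; V(4,3) = 10.020808; V(4,4) = 16.502817
Backward induction: V(k, i) = exp(-r*dt) * [p * V(k+1, i) + (1-p) * V(k+1, i+1)].
  V(3,0) = exp(-r*dt) * [p*0.000000 + (1-p)*0.000000] = 0.000000
  V(3,1) = exp(-r*dt) * [p*0.000000 + (1-p)*0.000000] = 0.000000
  V(3,2) = exp(-r*dt) * [p*0.000000 + (1-p)*10.020808] = 5.281787
  V(3,3) = exp(-r*dt) * [p*10.020808 + (1-p)*16.502817] = 13.262289
  V(2,0) = exp(-r*dt) * [p*0.000000 + (1-p)*0.000000] = 0.000000
  V(2,1) = exp(-r*dt) * [p*0.000000 + (1-p)*5.281787] = 2.783935
  V(2,2) = exp(-r*dt) * [p*5.281787 + (1-p)*13.262289] = 9.395890
  V(1,0) = exp(-r*dt) * [p*0.000000 + (1-p)*2.783935] = 1.467362
  V(1,1) = exp(-r*dt) * [p*2.783935 + (1-p)*9.395890] = 6.220341
  V(0,0) = exp(-r*dt) * [p*1.467362 + (1-p)*6.220341] = 3.946936


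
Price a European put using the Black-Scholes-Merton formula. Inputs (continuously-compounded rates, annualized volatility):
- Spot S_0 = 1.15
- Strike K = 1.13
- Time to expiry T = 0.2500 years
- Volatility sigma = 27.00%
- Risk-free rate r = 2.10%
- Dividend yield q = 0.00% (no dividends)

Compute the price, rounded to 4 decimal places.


d1 = (ln(S/K) + (r - q + 0.5*sigma^2) * T) / (sigma * sqrt(T)) = 0.23634674
d2 = d1 - sigma * sqrt(T) = 0.10134674
exp(-rT) = 0.99476376; exp(-qT) = 1.00000000
P = K * exp(-rT) * N(-d2) - S_0 * exp(-qT) * N(-d1)
N(-d1) = 0.40658181; N(-d2) = 0.45963761
P = 1.1300 * 0.99476376 * 0.45963761 - 1.1500 * 1.00000000 * 0.40658181 = 0.0491

Answer: Price = 0.0491


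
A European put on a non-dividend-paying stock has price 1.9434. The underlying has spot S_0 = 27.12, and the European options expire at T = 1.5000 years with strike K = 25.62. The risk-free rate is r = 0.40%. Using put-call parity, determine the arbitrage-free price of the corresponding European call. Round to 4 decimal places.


Put-call parity: C - P = S_0 * exp(-qT) - K * exp(-rT).
S_0 * exp(-qT) = 27.1200 * 1.00000000 = 27.12000000
K * exp(-rT) = 25.6200 * 0.99401796 = 25.46674024
C = P + S*exp(-qT) - K*exp(-rT)
C = 1.9434 + 27.12000000 - 25.46674024 = 3.5967

Answer: Call price = 3.5967


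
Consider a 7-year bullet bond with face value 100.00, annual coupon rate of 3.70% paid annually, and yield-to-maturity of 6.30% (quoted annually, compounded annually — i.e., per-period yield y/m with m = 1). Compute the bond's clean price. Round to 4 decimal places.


Coupon per period c = face * coupon_rate / m = 3.700000
Periods per year m = 1; per-period yield y/m = 0.063000
Number of cashflows N = 7
Cashflows (t years, CF_t, discount factor 1/(1+y/m)^(m*t), PV):
  t = 1.0000: CF_t = 3.700000, DF = 0.940734, PV = 3.480715
  t = 2.0000: CF_t = 3.700000, DF = 0.884980, PV = 3.274426
  t = 3.0000: CF_t = 3.700000, DF = 0.832531, PV = 3.080363
  t = 4.0000: CF_t = 3.700000, DF = 0.783190, PV = 2.897802
  t = 5.0000: CF_t = 3.700000, DF = 0.736773, PV = 2.726060
  t = 6.0000: CF_t = 3.700000, DF = 0.693107, PV = 2.564497
  t = 7.0000: CF_t = 103.700000, DF = 0.652029, PV = 67.615444
Price P = sum_t PV_t = 85.639307

Answer: Price = 85.6393


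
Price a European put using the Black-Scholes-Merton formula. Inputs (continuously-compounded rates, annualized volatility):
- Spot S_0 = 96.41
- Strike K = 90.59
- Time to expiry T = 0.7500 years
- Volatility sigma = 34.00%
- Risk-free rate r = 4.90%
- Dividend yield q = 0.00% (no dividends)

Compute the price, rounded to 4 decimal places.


Answer: Price = 6.8054

Derivation:
d1 = (ln(S/K) + (r - q + 0.5*sigma^2) * T) / (sigma * sqrt(T)) = 0.48350062
d2 = d1 - sigma * sqrt(T) = 0.18905198
exp(-rT) = 0.96391708; exp(-qT) = 1.00000000
P = K * exp(-rT) * N(-d2) - S_0 * exp(-qT) * N(-d1)
N(-d1) = 0.31437016; N(-d2) = 0.42502604
P = 90.5900 * 0.96391708 * 0.42502604 - 96.4100 * 1.00000000 * 0.31437016 = 6.8054


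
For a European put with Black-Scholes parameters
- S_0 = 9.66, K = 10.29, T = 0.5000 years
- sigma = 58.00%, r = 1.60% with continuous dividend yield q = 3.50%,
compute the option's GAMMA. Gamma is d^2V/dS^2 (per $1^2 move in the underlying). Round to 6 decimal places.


d1 = 0.0278480556; d2 = -0.3822738775
phi(d1) = 0.3987876177; exp(-qT) = 0.9826522357; exp(-rT) = 0.9920319148
Gamma = exp(-qT) * phi(d1) / (S * sigma * sqrt(T)) = 0.9826522357 * 0.3987876177 / (9.6600 * 0.5800 * 0.7071067812) = 0.098913

Answer: Gamma = 0.098913


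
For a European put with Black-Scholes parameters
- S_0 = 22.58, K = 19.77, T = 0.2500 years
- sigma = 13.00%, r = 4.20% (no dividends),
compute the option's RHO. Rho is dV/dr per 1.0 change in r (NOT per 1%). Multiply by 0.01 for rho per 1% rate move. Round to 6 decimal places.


d1 = 2.2386372544; d2 = 2.1736372544
phi(d1) = 0.0325594734; exp(-qT) = 1.0000000000; exp(-rT) = 0.9895549326
N(-d2) = 0.0148661941
Rho = -K*T*exp(-rT)*N(-d2) = -19.7700 * 0.2500 * 0.9895549326 * 0.0148661941 = -0.072709

Answer: Rho = -0.072709


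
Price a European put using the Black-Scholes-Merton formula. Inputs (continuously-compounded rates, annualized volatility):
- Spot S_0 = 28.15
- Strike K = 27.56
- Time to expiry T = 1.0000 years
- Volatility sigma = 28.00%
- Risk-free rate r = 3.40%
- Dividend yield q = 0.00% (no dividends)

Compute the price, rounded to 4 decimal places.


d1 = (ln(S/K) + (r - q + 0.5*sigma^2) * T) / (sigma * sqrt(T)) = 0.33707824
d2 = d1 - sigma * sqrt(T) = 0.05707824
exp(-rT) = 0.96657150; exp(-qT) = 1.00000000
P = K * exp(-rT) * N(-d2) - S_0 * exp(-qT) * N(-d1)
N(-d1) = 0.36802896; N(-d2) = 0.47724143
P = 27.5600 * 0.96657150 * 0.47724143 - 28.1500 * 1.00000000 * 0.36802896 = 2.3531

Answer: Price = 2.3531


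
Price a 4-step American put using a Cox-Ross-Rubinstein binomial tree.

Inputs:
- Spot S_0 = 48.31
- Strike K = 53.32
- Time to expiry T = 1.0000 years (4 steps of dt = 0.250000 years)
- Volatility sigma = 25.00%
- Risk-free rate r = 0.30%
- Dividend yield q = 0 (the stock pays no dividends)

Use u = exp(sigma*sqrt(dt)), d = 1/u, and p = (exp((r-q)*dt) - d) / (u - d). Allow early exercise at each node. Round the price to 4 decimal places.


dt = T/N = 0.250000
u = exp(sigma*sqrt(dt)) = 1.133148; d = 1/u = 0.882497
p = (exp((r-q)*dt) - d) / (u - d) = 0.471784
Discount per step: exp(-r*dt) = 0.999250
Stock lattice S(k, i) with i counting down-moves:
  k=0: S(0,0) = 48.3100
  k=1: S(1,0) = 54.7424; S(1,1) = 42.6334
  k=2: S(2,0) = 62.0313; S(2,1) = 48.3100; S(2,2) = 37.6239
  k=3: S(3,0) = 70.2906; S(3,1) = 54.7424; S(3,2) = 42.6334; S(3,3) = 33.2029
  k=4: S(4,0) = 79.6497; S(4,1) = 62.0313; S(4,2) = 48.3100; S(4,3) = 37.6239; S(4,4) = 29.3015
Terminal payoffs V(N, i) = max(K - S_T, 0):
  V(4,0) = 0.000000; V(4,1) = 0.000000; V(4,2) = 5.010000; V(4,3) = 15.696134; V(4,4) = 24.018504
Backward induction: V(k, i) = exp(-r*dt) * [p * V(k+1, i) + (1-p) * V(k+1, i+1)]; then take max(V_cont, immediate exercise) for American.
  V(3,0) = exp(-r*dt) * [p*0.000000 + (1-p)*0.000000] = 0.000000; exercise = 0.000000; V(3,0) = max -> 0.000000
  V(3,1) = exp(-r*dt) * [p*0.000000 + (1-p)*5.010000] = 2.644378; exercise = 0.000000; V(3,1) = max -> 2.644378
  V(3,2) = exp(-r*dt) * [p*5.010000 + (1-p)*15.696134] = 10.646600; exercise = 10.686575; V(3,2) = max -> 10.686575
  V(3,3) = exp(-r*dt) * [p*15.696134 + (1-p)*24.018504] = 20.077080; exercise = 20.117055; V(3,3) = max -> 20.117055
  V(2,0) = exp(-r*dt) * [p*0.000000 + (1-p)*2.644378] = 1.395756; exercise = 0.000000; V(2,0) = max -> 1.395756
  V(2,1) = exp(-r*dt) * [p*2.644378 + (1-p)*10.686575] = 6.887228; exercise = 5.010000; V(2,1) = max -> 6.887228
  V(2,2) = exp(-r*dt) * [p*10.686575 + (1-p)*20.117055] = 15.656159; exercise = 15.696134; V(2,2) = max -> 15.696134
  V(1,0) = exp(-r*dt) * [p*1.395756 + (1-p)*6.887228] = 4.293219; exercise = 0.000000; V(1,0) = max -> 4.293219
  V(1,1) = exp(-r*dt) * [p*6.887228 + (1-p)*15.696134] = 11.531582; exercise = 10.686575; V(1,1) = max -> 11.531582
  V(0,0) = exp(-r*dt) * [p*4.293219 + (1-p)*11.531582] = 8.110553; exercise = 5.010000; V(0,0) = max -> 8.110553

Answer: Price = V(0,0) = 8.1106


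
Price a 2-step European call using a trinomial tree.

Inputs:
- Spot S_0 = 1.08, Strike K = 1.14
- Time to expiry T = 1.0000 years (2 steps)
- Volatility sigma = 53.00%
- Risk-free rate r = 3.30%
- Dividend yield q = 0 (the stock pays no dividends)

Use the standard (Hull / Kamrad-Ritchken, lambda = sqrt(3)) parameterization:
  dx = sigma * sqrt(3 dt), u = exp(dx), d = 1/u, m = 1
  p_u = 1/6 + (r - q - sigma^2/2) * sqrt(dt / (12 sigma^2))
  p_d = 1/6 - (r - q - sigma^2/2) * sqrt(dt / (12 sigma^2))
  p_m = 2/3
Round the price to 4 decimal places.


Answer: Price = V(0,0) = 0.1926

Derivation:
dt = T/N = 0.500000; dx = sigma*sqrt(3*dt) = 0.649115
u = exp(dx) = 1.913846; d = 1/u = 0.522508
p_u = 0.125283, p_m = 0.666667, p_d = 0.208050
Discount per step: exp(-r*dt) = 0.983635
Stock lattice S(k, j) with j the centered position index:
  k=0: S(0,+0) = 1.0800
  k=1: S(1,-1) = 0.5643; S(1,+0) = 1.0800; S(1,+1) = 2.0670
  k=2: S(2,-2) = 0.2949; S(2,-1) = 0.5643; S(2,+0) = 1.0800; S(2,+1) = 2.0670; S(2,+2) = 3.9558
Terminal payoffs V(N, j) = max(S_T - K, 0):
  V(2,-2) = 0.000000; V(2,-1) = 0.000000; V(2,+0) = 0.000000; V(2,+1) = 0.926954; V(2,+2) = 2.815831
Backward induction: V(k, j) = exp(-r*dt) * [p_u * V(k+1, j+1) + p_m * V(k+1, j) + p_d * V(k+1, j-1)]
  V(1,-1) = exp(-r*dt) * [p_u*0.000000 + p_m*0.000000 + p_d*0.000000] = 0.000000
  V(1,+0) = exp(-r*dt) * [p_u*0.926954 + p_m*0.000000 + p_d*0.000000] = 0.114231
  V(1,+1) = exp(-r*dt) * [p_u*2.815831 + p_m*0.926954 + p_d*0.000000] = 0.954860
  V(0,+0) = exp(-r*dt) * [p_u*0.954860 + p_m*0.114231 + p_d*0.000000] = 0.192578


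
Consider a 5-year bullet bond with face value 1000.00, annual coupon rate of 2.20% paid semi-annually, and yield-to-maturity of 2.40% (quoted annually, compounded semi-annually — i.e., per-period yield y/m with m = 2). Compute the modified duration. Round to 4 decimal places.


Answer: Modified duration = 4.7043

Derivation:
Coupon per period c = face * coupon_rate / m = 11.000000
Periods per year m = 2; per-period yield y/m = 0.012000
Number of cashflows N = 10
Cashflows (t years, CF_t, discount factor 1/(1+y/m)^(m*t), PV):
  t = 0.5000: CF_t = 11.000000, DF = 0.988142, PV = 10.869565
  t = 1.0000: CF_t = 11.000000, DF = 0.976425, PV = 10.740677
  t = 1.5000: CF_t = 11.000000, DF = 0.964847, PV = 10.613317
  t = 2.0000: CF_t = 11.000000, DF = 0.953406, PV = 10.487468
  t = 2.5000: CF_t = 11.000000, DF = 0.942101, PV = 10.363110
  t = 3.0000: CF_t = 11.000000, DF = 0.930930, PV = 10.240228
  t = 3.5000: CF_t = 11.000000, DF = 0.919891, PV = 10.118802
  t = 4.0000: CF_t = 11.000000, DF = 0.908983, PV = 9.998816
  t = 4.5000: CF_t = 11.000000, DF = 0.898205, PV = 9.880253
  t = 5.0000: CF_t = 1011.000000, DF = 0.887554, PV = 897.317279
Price P = sum_t PV_t = 990.629515
First compute Macaulay numerator sum_t t * PV_t:
  t * PV_t at t = 0.5000: 5.434783
  t * PV_t at t = 1.0000: 10.740677
  t * PV_t at t = 1.5000: 15.919976
  t * PV_t at t = 2.0000: 20.974935
  t * PV_t at t = 2.5000: 25.907776
  t * PV_t at t = 3.0000: 30.720683
  t * PV_t at t = 3.5000: 35.415807
  t * PV_t at t = 4.0000: 39.995265
  t * PV_t at t = 4.5000: 44.461139
  t * PV_t at t = 5.0000: 4486.586393
Macaulay duration D = 4716.157434 / 990.629515 = 4.760768
Modified duration = D / (1 + y/m) = 4.760768 / (1 + 0.012000) = 4.704316
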